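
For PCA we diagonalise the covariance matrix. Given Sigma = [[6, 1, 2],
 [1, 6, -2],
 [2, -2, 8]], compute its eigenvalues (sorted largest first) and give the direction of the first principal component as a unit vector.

Step 1 — characteristic polynomial p(λ) = det(λI - Sigma) = λ³ - tr·λ² + c_1·λ - det, where tr = trace, c_1 = sum of the principal 2×2 minors, det = det(Sigma):
  tr = 6 + 6 + 8 = 20,
  c_1 = (6·6 - (1)²) + (6·8 - (2)²) + (6·8 - (-2)²) = 35 + 44 + 44 = 123,
  det = 6·(6·8 - (-2)²) - (1)·((1)·8 - (-2)·(2)) + (2)·((1)·(-2) - 6·(2)) = 6·(44) - (1)·(12) + (2)·(-14) = 224.
  So p(λ) = λ³ - 20λ² + 123λ - 224.
Step 2 — look for an integer root (rational root theorem: any rational root is an integer divisor of 224). Testing λ = 7:
  p(7) = 343 - 980 + 861 - 224 = 0  ✓
  Dividing out (λ - 7): p(λ) = (λ - 7)(λ² - 13λ + 32).
Step 3 — remaining eigenvalues from the quadratic λ² - 13λ + 32 = 0:
  Δ = 13² - 4·32 = 169 - 128 = 41,  λ = (13 ± √41)/2 = (13 ± 6.4031)/2 ≈ 9.7016 or 3.2984.
  Sorted: λ_1 = 9.7016,  λ_2 = 7,  λ_3 = 3.2984  (check: sum = 20 = tr ✓).

Step 4 — unit eigenvector for λ_1 ≈ 9.7016: v spans the null space of (Sigma - λ_1 I), whose rows are
  r_1 = (-3.7016, 1, 2),  r_2 = (1, -3.7016, -2),  r_3 = (2, -2, -1.7016).
  v is orthogonal to every row, so take v ∝ r_1 × r_2 = ((1)·(-2) - (2)·(-3.7016), (2)·(1) - (-3.7016)·(-2), (-3.7016)·(-3.7016) - (1)·(1)) ≈ (5.4031, -5.4031, 12.7016).
  Let u = (5.4031, -5.4031, 12.7016).
  ||u|| = √((5.4031)² + (-5.4031)² + (12.7016)²) = √(219.7172) ≈ 14.8229,  v_1 = u/||u|| ≈ (0.3645, -0.3645, 0.8569) (||v_1|| = 1).

λ_1 = 9.7016,  λ_2 = 7,  λ_3 = 3.2984;  v_1 ≈ (0.3645, -0.3645, 0.8569)


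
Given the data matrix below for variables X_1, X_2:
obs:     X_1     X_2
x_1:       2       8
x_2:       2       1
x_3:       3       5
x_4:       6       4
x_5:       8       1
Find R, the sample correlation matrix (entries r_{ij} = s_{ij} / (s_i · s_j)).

Step 1 — column means:
  mean(X_1) = (2 + 2 + 3 + 6 + 8) / 5 = 21/5 = 4.2
  mean(X_2) = (8 + 1 + 5 + 4 + 1) / 5 = 19/5 = 3.8

Step 2 — sample variances and covariances s[i,j] = (1/(n-1)) · Σ_k (x_{k,i} - mean_i) · (x_{k,j} - mean_j), with n-1 = 4:
  s[X_1,X_1] = ((-2.2)·(-2.2) + (-2.2)·(-2.2) + (-1.2)·(-1.2) + (1.8)·(1.8) + (3.8)·(3.8)) / 4 = 28.8/4 = 7.2
  s[X_1,X_2] = ((-2.2)·(4.2) + (-2.2)·(-2.8) + (-1.2)·(1.2) + (1.8)·(0.2) + (3.8)·(-2.8)) / 4 = -14.8/4 = -3.7
  s[X_2,X_2] = ((4.2)·(4.2) + (-2.8)·(-2.8) + (1.2)·(1.2) + (0.2)·(0.2) + (-2.8)·(-2.8)) / 4 = 34.8/4 = 8.7
  Sample standard deviations s_i = √(s[i,i]):
  s(X_1) = √(7.2) = 2.6833
  s(X_2) = √(8.7) = 2.9496

Step 3 — r_{ij} = s_{ij} / (s_i · s_j):
  r[X_1,X_1] = 1 (diagonal).
  r[X_1,X_2] = -3.7 / (2.6833 · 2.9496) = -3.7 / 7.9145 = -0.4675
  r[X_2,X_2] = 1 (diagonal).

R is symmetric with unit diagonal. Assembling:

R = [[1, -0.4675],
 [-0.4675, 1]]


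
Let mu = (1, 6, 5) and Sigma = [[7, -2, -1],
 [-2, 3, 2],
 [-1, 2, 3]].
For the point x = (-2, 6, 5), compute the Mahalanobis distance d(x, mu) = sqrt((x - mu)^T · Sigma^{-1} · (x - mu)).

Step 1 — centre the observation: (x - mu) = (-3, 0, 0).

Step 2 — invert Sigma (cofactor / det for 3×3, or solve directly):
  Sigma^{-1} = [[0.1786, 0.1429, -0.0357],
 [0.1429, 0.7143, -0.4286],
 [-0.0357, -0.4286, 0.6071]].

Step 3 — form the quadratic (x - mu)^T · Sigma^{-1} · (x - mu):
  Sigma^{-1} · (x - mu) = (-0.5357, -0.4286, 0.1071).
  (x - mu)^T · [Sigma^{-1} · (x - mu)] = (-3)·(-0.5357) + (0)·(-0.4286) + (0)·(0.1071) = 1.6071.

Step 4 — take square root: d = √(1.6071) ≈ 1.2677.

d(x, mu) = √(1.6071) ≈ 1.2677


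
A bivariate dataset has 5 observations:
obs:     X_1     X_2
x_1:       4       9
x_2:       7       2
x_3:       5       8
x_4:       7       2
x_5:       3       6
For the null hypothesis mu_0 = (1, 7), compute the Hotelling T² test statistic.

Step 1 — sample mean vector:
  mean(X_1) = (4 + 7 + 5 + 7 + 3) / 5 = 26/5 = 5.2
  mean(X_2) = (9 + 2 + 8 + 2 + 6) / 5 = 27/5 = 5.4
  x̄ = (5.2, 5.4),  deviation x̄ - mu_0 = (5.2, 5.4) - (1, 7) = (4.2, -1.6).

Step 2 — sample covariance matrix, S[i,j] = (1/(n-1)) · Σ_k (x_{k,i} - mean_i) · (x_{k,j} - mean_j), divisor n-1 = 4:
  S[X_1,X_1] = ((-1.2)·(-1.2) + (1.8)·(1.8) + (-0.2)·(-0.2) + (1.8)·(1.8) + (-2.2)·(-2.2)) / 4 = 12.8/4 = 3.2
  S[X_1,X_2] = ((-1.2)·(3.6) + (1.8)·(-3.4) + (-0.2)·(2.6) + (1.8)·(-3.4) + (-2.2)·(0.6)) / 4 = -18.4/4 = -4.6
  S[X_2,X_2] = ((3.6)·(3.6) + (-3.4)·(-3.4) + (2.6)·(2.6) + (-3.4)·(-3.4) + (0.6)·(0.6)) / 4 = 43.2/4 = 10.8
  S = [[3.2, -4.6],
 [-4.6, 10.8]].

Step 3 — invert S. det(S) = 3.2·10.8 - (-4.6)² = 13.4.
  S^{-1} = (1/det) · [[d, -b], [-b, a]] = [[0.806, 0.3433],
 [0.3433, 0.2388]].

Step 4 — quadratic form (x̄ - mu_0)^T · S^{-1} · (x̄ - mu_0):
  S^{-1} · (x̄ - mu_0) = (2.8358, 1.0597),
  (x̄ - mu_0)^T · [...] = (4.2)·(2.8358) + (-1.6)·(1.0597) = 10.2149.

Step 5 — scale by n: T² = 5 · 10.2149 = 51.0746.

T² ≈ 51.0746


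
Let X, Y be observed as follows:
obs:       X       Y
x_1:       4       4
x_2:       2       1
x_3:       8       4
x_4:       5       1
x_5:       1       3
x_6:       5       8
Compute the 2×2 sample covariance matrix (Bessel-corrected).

Step 1 — column means:
  mean(X) = (4 + 2 + 8 + 5 + 1 + 5) / 6 = 25/6 = 4.1667
  mean(Y) = (4 + 1 + 4 + 1 + 3 + 8) / 6 = 21/6 = 3.5

Step 2 — sample covariance S[i,j] = (1/(n-1)) · Σ_k (x_{k,i} - mean_i) · (x_{k,j} - mean_j), with n-1 = 5.
  S[X,X] = ((-0.1667)·(-0.1667) + (-2.1667)·(-2.1667) + (3.8333)·(3.8333) + (0.8333)·(0.8333) + (-3.1667)·(-3.1667) + (0.8333)·(0.8333)) / 5 = 30.8333/5 = 6.1667
  S[X,Y] = ((-0.1667)·(0.5) + (-2.1667)·(-2.5) + (3.8333)·(0.5) + (0.8333)·(-2.5) + (-3.1667)·(-0.5) + (0.8333)·(4.5)) / 5 = 10.5/5 = 2.1
  S[Y,Y] = ((0.5)·(0.5) + (-2.5)·(-2.5) + (0.5)·(0.5) + (-2.5)·(-2.5) + (-0.5)·(-0.5) + (4.5)·(4.5)) / 5 = 33.5/5 = 6.7

S is symmetric (S[j,i] = S[i,j]). Assembling:

S = [[6.1667, 2.1],
 [2.1, 6.7]]


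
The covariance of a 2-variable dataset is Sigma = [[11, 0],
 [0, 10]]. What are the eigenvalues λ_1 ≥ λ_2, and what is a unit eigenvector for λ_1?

Step 1 — characteristic polynomial of 2×2 Sigma:
  det(Sigma - λI) = λ² - trace · λ + det = 0.
  trace = 11 + 10 = 21, det = 11·10 - (0)² = 110.
Step 2 — discriminant:
  Δ = trace² - 4·det = 441 - 440 = 1.
Step 3 — eigenvalues:
  λ = (trace ± √Δ)/2 = (21 ± 1)/2,
  λ_1 = 11,  λ_2 = 10.

Step 4 — unit eigenvector for λ_1: Sigma is diagonal, so its eigenvectors are the coordinate axes. λ_1 = 11 is the diagonal entry on the first coordinate axis, hence
  v_1 = (1, 0) (||v_1|| = 1).

λ_1 = 11,  λ_2 = 10;  v_1 ≈ (1, 0)


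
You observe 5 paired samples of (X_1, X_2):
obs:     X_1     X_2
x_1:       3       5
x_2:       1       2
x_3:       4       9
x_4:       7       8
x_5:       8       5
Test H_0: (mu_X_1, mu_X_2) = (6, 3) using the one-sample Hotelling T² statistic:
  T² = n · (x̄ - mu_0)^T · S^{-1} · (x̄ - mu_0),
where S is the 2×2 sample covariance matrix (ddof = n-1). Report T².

Step 1 — sample mean vector:
  mean(X_1) = (3 + 1 + 4 + 7 + 8) / 5 = 23/5 = 4.6
  mean(X_2) = (5 + 2 + 9 + 8 + 5) / 5 = 29/5 = 5.8
  x̄ = (4.6, 5.8),  deviation x̄ - mu_0 = (4.6, 5.8) - (6, 3) = (-1.4, 2.8).

Step 2 — sample covariance matrix, S[i,j] = (1/(n-1)) · Σ_k (x_{k,i} - mean_i) · (x_{k,j} - mean_j), divisor n-1 = 4:
  S[X_1,X_1] = ((-1.6)·(-1.6) + (-3.6)·(-3.6) + (-0.6)·(-0.6) + (2.4)·(2.4) + (3.4)·(3.4)) / 4 = 33.2/4 = 8.3
  S[X_1,X_2] = ((-1.6)·(-0.8) + (-3.6)·(-3.8) + (-0.6)·(3.2) + (2.4)·(2.2) + (3.4)·(-0.8)) / 4 = 15.6/4 = 3.9
  S[X_2,X_2] = ((-0.8)·(-0.8) + (-3.8)·(-3.8) + (3.2)·(3.2) + (2.2)·(2.2) + (-0.8)·(-0.8)) / 4 = 30.8/4 = 7.7
  S = [[8.3, 3.9],
 [3.9, 7.7]].

Step 3 — invert S. det(S) = 8.3·7.7 - (3.9)² = 48.7.
  S^{-1} = (1/det) · [[d, -b], [-b, a]] = [[0.1581, -0.0801],
 [-0.0801, 0.1704]].

Step 4 — quadratic form (x̄ - mu_0)^T · S^{-1} · (x̄ - mu_0):
  S^{-1} · (x̄ - mu_0) = (-0.4456, 0.5893),
  (x̄ - mu_0)^T · [...] = (-1.4)·(-0.4456) + (2.8)·(0.5893) = 2.2739.

Step 5 — scale by n: T² = 5 · 2.2739 = 11.3696.

T² ≈ 11.3696


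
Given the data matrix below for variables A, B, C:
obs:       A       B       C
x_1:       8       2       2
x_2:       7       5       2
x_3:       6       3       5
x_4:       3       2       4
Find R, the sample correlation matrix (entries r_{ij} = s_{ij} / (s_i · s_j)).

Step 1 — column means:
  mean(A) = (8 + 7 + 6 + 3) / 4 = 24/4 = 6
  mean(B) = (2 + 5 + 3 + 2) / 4 = 12/4 = 3
  mean(C) = (2 + 2 + 5 + 4) / 4 = 13/4 = 3.25

Step 2 — sample variances and covariances s[i,j] = (1/(n-1)) · Σ_k (x_{k,i} - mean_i) · (x_{k,j} - mean_j), with n-1 = 3:
  s[A,A] = ((2)·(2) + (1)·(1) + (0)·(0) + (-3)·(-3)) / 3 = 14/3 = 4.6667
  s[A,B] = ((2)·(-1) + (1)·(2) + (0)·(0) + (-3)·(-1)) / 3 = 3/3 = 1
  s[A,C] = ((2)·(-1.25) + (1)·(-1.25) + (0)·(1.75) + (-3)·(0.75)) / 3 = -6/3 = -2
  s[B,B] = ((-1)·(-1) + (2)·(2) + (0)·(0) + (-1)·(-1)) / 3 = 6/3 = 2
  s[B,C] = ((-1)·(-1.25) + (2)·(-1.25) + (0)·(1.75) + (-1)·(0.75)) / 3 = -2/3 = -0.6667
  s[C,C] = ((-1.25)·(-1.25) + (-1.25)·(-1.25) + (1.75)·(1.75) + (0.75)·(0.75)) / 3 = 6.75/3 = 2.25
  Sample standard deviations s_i = √(s[i,i]):
  s(A) = √(4.6667) = 2.1602
  s(B) = √(2) = 1.4142
  s(C) = √(2.25) = 1.5

Step 3 — r_{ij} = s_{ij} / (s_i · s_j):
  r[A,A] = 1 (diagonal).
  r[A,B] = 1 / (2.1602 · 1.4142) = 1 / 3.0551 = 0.3273
  r[A,C] = -2 / (2.1602 · 1.5) = -2 / 3.2404 = -0.6172
  r[B,B] = 1 (diagonal).
  r[B,C] = -0.6667 / (1.4142 · 1.5) = -0.6667 / 2.1213 = -0.3143
  r[C,C] = 1 (diagonal).

R is symmetric with unit diagonal. Assembling:

R = [[1, 0.3273, -0.6172],
 [0.3273, 1, -0.3143],
 [-0.6172, -0.3143, 1]]


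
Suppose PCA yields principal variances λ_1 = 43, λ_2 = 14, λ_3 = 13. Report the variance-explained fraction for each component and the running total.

Step 1 — total variance = trace(Sigma) = Σ λ_i = 43 + 14 + 13 = 70.

Step 2 — fraction explained by component i = λ_i / Σ λ:
  PC1: 43/70 = 0.6143
  PC2: 14/70 = 0.2
  PC3: 13/70 = 0.1857

Step 3 — cumulative fraction after k components = (λ_1 + ... + λ_k) / Σ λ:
  k = 1: 43/70 = 0.6143
  k = 2: (43 + 14)/70 = 57/70 = 0.8143
  k = 3: (43 + 14 + 13)/70 = 70/70 = 1

Summary (fraction, with percent):

explained: PC1 0.6143 (61.43%), PC2 0.2 (20%), PC3 0.1857 (18.57%);  cumulative: 0.6143, 0.8143, 1


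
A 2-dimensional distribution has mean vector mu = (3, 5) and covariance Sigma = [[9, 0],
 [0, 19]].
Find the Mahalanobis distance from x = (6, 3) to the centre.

Step 1 — centre the observation: (x - mu) = (3, -2).

Step 2 — invert Sigma. det(Sigma) = 9·19 - (0)² = 171.
  Sigma^{-1} = (1/det) · [[d, -b], [-b, a]] = [[0.1111, 0],
 [0, 0.0526]].

Step 3 — form the quadratic (x - mu)^T · Sigma^{-1} · (x - mu):
  Sigma^{-1} · (x - mu) = (0.3333, -0.1053).
  (x - mu)^T · [Sigma^{-1} · (x - mu)] = (3)·(0.3333) + (-2)·(-0.1053) = 1.2105.

Step 4 — take square root: d = √(1.2105) ≈ 1.1002.

d(x, mu) = √(1.2105) ≈ 1.1002


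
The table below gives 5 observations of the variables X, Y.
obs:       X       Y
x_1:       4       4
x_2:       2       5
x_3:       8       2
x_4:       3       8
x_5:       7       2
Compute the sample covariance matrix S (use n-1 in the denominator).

Step 1 — column means:
  mean(X) = (4 + 2 + 8 + 3 + 7) / 5 = 24/5 = 4.8
  mean(Y) = (4 + 5 + 2 + 8 + 2) / 5 = 21/5 = 4.2

Step 2 — sample covariance S[i,j] = (1/(n-1)) · Σ_k (x_{k,i} - mean_i) · (x_{k,j} - mean_j), with n-1 = 4.
  S[X,X] = ((-0.8)·(-0.8) + (-2.8)·(-2.8) + (3.2)·(3.2) + (-1.8)·(-1.8) + (2.2)·(2.2)) / 4 = 26.8/4 = 6.7
  S[X,Y] = ((-0.8)·(-0.2) + (-2.8)·(0.8) + (3.2)·(-2.2) + (-1.8)·(3.8) + (2.2)·(-2.2)) / 4 = -20.8/4 = -5.2
  S[Y,Y] = ((-0.2)·(-0.2) + (0.8)·(0.8) + (-2.2)·(-2.2) + (3.8)·(3.8) + (-2.2)·(-2.2)) / 4 = 24.8/4 = 6.2

S is symmetric (S[j,i] = S[i,j]). Assembling:

S = [[6.7, -5.2],
 [-5.2, 6.2]]


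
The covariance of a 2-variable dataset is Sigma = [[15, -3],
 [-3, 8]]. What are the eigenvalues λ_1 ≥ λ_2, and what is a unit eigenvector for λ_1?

Step 1 — characteristic polynomial of 2×2 Sigma:
  det(Sigma - λI) = λ² - trace · λ + det = 0.
  trace = 15 + 8 = 23, det = 15·8 - (-3)² = 111.
Step 2 — discriminant:
  Δ = trace² - 4·det = 529 - 444 = 85.
Step 3 — eigenvalues:
  λ = (trace ± √Δ)/2 = (23 ± 9.2195)/2,
  λ_1 = 16.1098,  λ_2 = 6.8902.

Step 4 — unit eigenvector for λ_1: solve (Sigma - λ_1 I)v = 0. First row:
  (15 - 16.1098)·v_x + (-3)·v_y = 0, i.e. (-1.1098)·v_x + (-3)·v_y = 0,
  so v ∝ (b, λ_1 - a) = (-3, 1.1098); multiply by -1 so the first entry is positive: u = (3, -1.1098).
  ||u|| = √((3)² + (-1.1098)²) = √(10.2316) ≈ 3.1987,
  v_1 = u/||u|| ≈ (0.9379, -0.3469) (||v_1|| = 1).

λ_1 = 16.1098,  λ_2 = 6.8902;  v_1 ≈ (0.9379, -0.3469)


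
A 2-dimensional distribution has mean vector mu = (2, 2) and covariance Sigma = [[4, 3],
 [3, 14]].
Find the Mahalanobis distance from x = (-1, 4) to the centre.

Step 1 — centre the observation: (x - mu) = (-3, 2).

Step 2 — invert Sigma. det(Sigma) = 4·14 - (3)² = 47.
  Sigma^{-1} = (1/det) · [[d, -b], [-b, a]] = [[0.2979, -0.0638],
 [-0.0638, 0.0851]].

Step 3 — form the quadratic (x - mu)^T · Sigma^{-1} · (x - mu):
  Sigma^{-1} · (x - mu) = (-1.0213, 0.3617).
  (x - mu)^T · [Sigma^{-1} · (x - mu)] = (-3)·(-1.0213) + (2)·(0.3617) = 3.7872.

Step 4 — take square root: d = √(3.7872) ≈ 1.9461.

d(x, mu) = √(3.7872) ≈ 1.9461


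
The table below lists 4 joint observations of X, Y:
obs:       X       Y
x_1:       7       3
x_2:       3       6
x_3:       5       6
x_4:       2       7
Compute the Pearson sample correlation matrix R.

Step 1 — column means:
  mean(X) = (7 + 3 + 5 + 2) / 4 = 17/4 = 4.25
  mean(Y) = (3 + 6 + 6 + 7) / 4 = 22/4 = 5.5

Step 2 — sample variances and covariances s[i,j] = (1/(n-1)) · Σ_k (x_{k,i} - mean_i) · (x_{k,j} - mean_j), with n-1 = 3:
  s[X,X] = ((2.75)·(2.75) + (-1.25)·(-1.25) + (0.75)·(0.75) + (-2.25)·(-2.25)) / 3 = 14.75/3 = 4.9167
  s[X,Y] = ((2.75)·(-2.5) + (-1.25)·(0.5) + (0.75)·(0.5) + (-2.25)·(1.5)) / 3 = -10.5/3 = -3.5
  s[Y,Y] = ((-2.5)·(-2.5) + (0.5)·(0.5) + (0.5)·(0.5) + (1.5)·(1.5)) / 3 = 9/3 = 3
  Sample standard deviations s_i = √(s[i,i]):
  s(X) = √(4.9167) = 2.2174
  s(Y) = √(3) = 1.7321

Step 3 — r_{ij} = s_{ij} / (s_i · s_j):
  r[X,X] = 1 (diagonal).
  r[X,Y] = -3.5 / (2.2174 · 1.7321) = -3.5 / 3.8406 = -0.9113
  r[Y,Y] = 1 (diagonal).

R is symmetric with unit diagonal. Assembling:

R = [[1, -0.9113],
 [-0.9113, 1]]


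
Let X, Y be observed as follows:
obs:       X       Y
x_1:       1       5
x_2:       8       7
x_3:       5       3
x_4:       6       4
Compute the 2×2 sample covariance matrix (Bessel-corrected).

Step 1 — column means:
  mean(X) = (1 + 8 + 5 + 6) / 4 = 20/4 = 5
  mean(Y) = (5 + 7 + 3 + 4) / 4 = 19/4 = 4.75

Step 2 — sample covariance S[i,j] = (1/(n-1)) · Σ_k (x_{k,i} - mean_i) · (x_{k,j} - mean_j), with n-1 = 3.
  S[X,X] = ((-4)·(-4) + (3)·(3) + (0)·(0) + (1)·(1)) / 3 = 26/3 = 8.6667
  S[X,Y] = ((-4)·(0.25) + (3)·(2.25) + (0)·(-1.75) + (1)·(-0.75)) / 3 = 5/3 = 1.6667
  S[Y,Y] = ((0.25)·(0.25) + (2.25)·(2.25) + (-1.75)·(-1.75) + (-0.75)·(-0.75)) / 3 = 8.75/3 = 2.9167

S is symmetric (S[j,i] = S[i,j]). Assembling:

S = [[8.6667, 1.6667],
 [1.6667, 2.9167]]


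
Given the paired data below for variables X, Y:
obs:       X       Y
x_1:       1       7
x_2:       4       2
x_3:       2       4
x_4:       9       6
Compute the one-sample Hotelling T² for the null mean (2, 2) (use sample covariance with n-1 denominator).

Step 1 — sample mean vector:
  mean(X) = (1 + 4 + 2 + 9) / 4 = 16/4 = 4
  mean(Y) = (7 + 2 + 4 + 6) / 4 = 19/4 = 4.75
  x̄ = (4, 4.75),  deviation x̄ - mu_0 = (4, 4.75) - (2, 2) = (2, 2.75).

Step 2 — sample covariance matrix, S[i,j] = (1/(n-1)) · Σ_k (x_{k,i} - mean_i) · (x_{k,j} - mean_j), divisor n-1 = 3:
  S[X,X] = ((-3)·(-3) + (0)·(0) + (-2)·(-2) + (5)·(5)) / 3 = 38/3 = 12.6667
  S[X,Y] = ((-3)·(2.25) + (0)·(-2.75) + (-2)·(-0.75) + (5)·(1.25)) / 3 = 1/3 = 0.3333
  S[Y,Y] = ((2.25)·(2.25) + (-2.75)·(-2.75) + (-0.75)·(-0.75) + (1.25)·(1.25)) / 3 = 14.75/3 = 4.9167
  S = [[12.6667, 0.3333],
 [0.3333, 4.9167]].

Step 3 — invert S. det(S) = 12.6667·4.9167 - (0.3333)² = 62.1667.
  S^{-1} = (1/det) · [[d, -b], [-b, a]] = [[0.0791, -0.0054],
 [-0.0054, 0.2038]].

Step 4 — quadratic form (x̄ - mu_0)^T · S^{-1} · (x̄ - mu_0):
  S^{-1} · (x̄ - mu_0) = (0.1434, 0.5496),
  (x̄ - mu_0)^T · [...] = (2)·(0.1434) + (2.75)·(0.5496) = 1.7983.

Step 5 — scale by n: T² = 4 · 1.7983 = 7.193.

T² ≈ 7.193


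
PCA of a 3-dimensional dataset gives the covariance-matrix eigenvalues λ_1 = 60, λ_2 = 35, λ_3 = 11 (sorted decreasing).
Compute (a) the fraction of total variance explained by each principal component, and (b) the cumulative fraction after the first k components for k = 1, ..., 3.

Step 1 — total variance = trace(Sigma) = Σ λ_i = 60 + 35 + 11 = 106.

Step 2 — fraction explained by component i = λ_i / Σ λ:
  PC1: 60/106 = 0.566
  PC2: 35/106 = 0.3302
  PC3: 11/106 = 0.1038

Step 3 — cumulative fraction after k components = (λ_1 + ... + λ_k) / Σ λ:
  k = 1: 60/106 = 0.566
  k = 2: (60 + 35)/106 = 95/106 = 0.8962
  k = 3: (60 + 35 + 11)/106 = 106/106 = 1

Summary (fraction, with percent):

explained: PC1 0.566 (56.6%), PC2 0.3302 (33.02%), PC3 0.1038 (10.38%);  cumulative: 0.566, 0.8962, 1


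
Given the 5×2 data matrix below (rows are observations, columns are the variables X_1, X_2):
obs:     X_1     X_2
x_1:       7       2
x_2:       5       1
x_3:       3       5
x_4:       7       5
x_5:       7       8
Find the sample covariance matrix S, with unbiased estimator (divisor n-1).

Step 1 — column means:
  mean(X_1) = (7 + 5 + 3 + 7 + 7) / 5 = 29/5 = 5.8
  mean(X_2) = (2 + 1 + 5 + 5 + 8) / 5 = 21/5 = 4.2

Step 2 — sample covariance S[i,j] = (1/(n-1)) · Σ_k (x_{k,i} - mean_i) · (x_{k,j} - mean_j), with n-1 = 4.
  S[X_1,X_1] = ((1.2)·(1.2) + (-0.8)·(-0.8) + (-2.8)·(-2.8) + (1.2)·(1.2) + (1.2)·(1.2)) / 4 = 12.8/4 = 3.2
  S[X_1,X_2] = ((1.2)·(-2.2) + (-0.8)·(-3.2) + (-2.8)·(0.8) + (1.2)·(0.8) + (1.2)·(3.8)) / 4 = 3.2/4 = 0.8
  S[X_2,X_2] = ((-2.2)·(-2.2) + (-3.2)·(-3.2) + (0.8)·(0.8) + (0.8)·(0.8) + (3.8)·(3.8)) / 4 = 30.8/4 = 7.7

S is symmetric (S[j,i] = S[i,j]). Assembling:

S = [[3.2, 0.8],
 [0.8, 7.7]]


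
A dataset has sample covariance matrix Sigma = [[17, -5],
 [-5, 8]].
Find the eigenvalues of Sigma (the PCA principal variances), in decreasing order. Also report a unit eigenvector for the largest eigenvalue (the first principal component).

Step 1 — characteristic polynomial of 2×2 Sigma:
  det(Sigma - λI) = λ² - trace · λ + det = 0.
  trace = 17 + 8 = 25, det = 17·8 - (-5)² = 111.
Step 2 — discriminant:
  Δ = trace² - 4·det = 625 - 444 = 181.
Step 3 — eigenvalues:
  λ = (trace ± √Δ)/2 = (25 ± 13.4536)/2,
  λ_1 = 19.2268,  λ_2 = 5.7732.

Step 4 — unit eigenvector for λ_1: solve (Sigma - λ_1 I)v = 0. First row:
  (17 - 19.2268)·v_x + (-5)·v_y = 0, i.e. (-2.2268)·v_x + (-5)·v_y = 0,
  so v ∝ (b, λ_1 - a) = (-5, 2.2268); multiply by -1 so the first entry is positive: u = (5, -2.2268).
  ||u|| = √((5)² + (-2.2268)²) = √(29.9587) ≈ 5.4735,
  v_1 = u/||u|| ≈ (0.9135, -0.4068) (||v_1|| = 1).

λ_1 = 19.2268,  λ_2 = 5.7732;  v_1 ≈ (0.9135, -0.4068)


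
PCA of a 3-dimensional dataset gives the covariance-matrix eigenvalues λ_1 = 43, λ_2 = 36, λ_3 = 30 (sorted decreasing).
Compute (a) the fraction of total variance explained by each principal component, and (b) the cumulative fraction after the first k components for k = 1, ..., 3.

Step 1 — total variance = trace(Sigma) = Σ λ_i = 43 + 36 + 30 = 109.

Step 2 — fraction explained by component i = λ_i / Σ λ:
  PC1: 43/109 = 0.3945
  PC2: 36/109 = 0.3303
  PC3: 30/109 = 0.2752

Step 3 — cumulative fraction after k components = (λ_1 + ... + λ_k) / Σ λ:
  k = 1: 43/109 = 0.3945
  k = 2: (43 + 36)/109 = 79/109 = 0.7248
  k = 3: (43 + 36 + 30)/109 = 109/109 = 1

Summary (fraction, with percent):

explained: PC1 0.3945 (39.45%), PC2 0.3303 (33.03%), PC3 0.2752 (27.52%);  cumulative: 0.3945, 0.7248, 1


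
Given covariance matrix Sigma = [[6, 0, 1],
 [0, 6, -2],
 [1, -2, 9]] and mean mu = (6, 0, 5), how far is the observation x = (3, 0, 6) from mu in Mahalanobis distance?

Step 1 — centre the observation: (x - mu) = (-3, 0, 1).

Step 2 — invert Sigma (cofactor / det for 3×3, or solve directly):
  Sigma^{-1} = [[0.1701, -0.0068, -0.0204],
 [-0.0068, 0.1803, 0.0408],
 [-0.0204, 0.0408, 0.1224]].

Step 3 — form the quadratic (x - mu)^T · Sigma^{-1} · (x - mu):
  Sigma^{-1} · (x - mu) = (-0.5306, 0.0612, 0.1837).
  (x - mu)^T · [Sigma^{-1} · (x - mu)] = (-3)·(-0.5306) + (0)·(0.0612) + (1)·(0.1837) = 1.7755.

Step 4 — take square root: d = √(1.7755) ≈ 1.3325.

d(x, mu) = √(1.7755) ≈ 1.3325


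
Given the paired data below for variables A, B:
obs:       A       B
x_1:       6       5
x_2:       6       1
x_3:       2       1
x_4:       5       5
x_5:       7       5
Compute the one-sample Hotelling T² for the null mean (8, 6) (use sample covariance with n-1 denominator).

Step 1 — sample mean vector:
  mean(A) = (6 + 6 + 2 + 5 + 7) / 5 = 26/5 = 5.2
  mean(B) = (5 + 1 + 1 + 5 + 5) / 5 = 17/5 = 3.4
  x̄ = (5.2, 3.4),  deviation x̄ - mu_0 = (5.2, 3.4) - (8, 6) = (-2.8, -2.6).

Step 2 — sample covariance matrix, S[i,j] = (1/(n-1)) · Σ_k (x_{k,i} - mean_i) · (x_{k,j} - mean_j), divisor n-1 = 4:
  S[A,A] = ((0.8)·(0.8) + (0.8)·(0.8) + (-3.2)·(-3.2) + (-0.2)·(-0.2) + (1.8)·(1.8)) / 4 = 14.8/4 = 3.7
  S[A,B] = ((0.8)·(1.6) + (0.8)·(-2.4) + (-3.2)·(-2.4) + (-0.2)·(1.6) + (1.8)·(1.6)) / 4 = 9.6/4 = 2.4
  S[B,B] = ((1.6)·(1.6) + (-2.4)·(-2.4) + (-2.4)·(-2.4) + (1.6)·(1.6) + (1.6)·(1.6)) / 4 = 19.2/4 = 4.8
  S = [[3.7, 2.4],
 [2.4, 4.8]].

Step 3 — invert S. det(S) = 3.7·4.8 - (2.4)² = 12.
  S^{-1} = (1/det) · [[d, -b], [-b, a]] = [[0.4, -0.2],
 [-0.2, 0.3083]].

Step 4 — quadratic form (x̄ - mu_0)^T · S^{-1} · (x̄ - mu_0):
  S^{-1} · (x̄ - mu_0) = (-0.6, -0.2417),
  (x̄ - mu_0)^T · [...] = (-2.8)·(-0.6) + (-2.6)·(-0.2417) = 2.3083.

Step 5 — scale by n: T² = 5 · 2.3083 = 11.5417.

T² ≈ 11.5417


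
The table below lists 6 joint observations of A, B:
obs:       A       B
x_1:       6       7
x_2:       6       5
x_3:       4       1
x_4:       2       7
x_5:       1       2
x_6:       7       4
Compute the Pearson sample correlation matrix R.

Step 1 — column means:
  mean(A) = (6 + 6 + 4 + 2 + 1 + 7) / 6 = 26/6 = 4.3333
  mean(B) = (7 + 5 + 1 + 7 + 2 + 4) / 6 = 26/6 = 4.3333

Step 2 — sample variances and covariances s[i,j] = (1/(n-1)) · Σ_k (x_{k,i} - mean_i) · (x_{k,j} - mean_j), with n-1 = 5:
  s[A,A] = ((1.6667)·(1.6667) + (1.6667)·(1.6667) + (-0.3333)·(-0.3333) + (-2.3333)·(-2.3333) + (-3.3333)·(-3.3333) + (2.6667)·(2.6667)) / 5 = 29.3333/5 = 5.8667
  s[A,B] = ((1.6667)·(2.6667) + (1.6667)·(0.6667) + (-0.3333)·(-3.3333) + (-2.3333)·(2.6667) + (-3.3333)·(-2.3333) + (2.6667)·(-0.3333)) / 5 = 7.3333/5 = 1.4667
  s[B,B] = ((2.6667)·(2.6667) + (0.6667)·(0.6667) + (-3.3333)·(-3.3333) + (2.6667)·(2.6667) + (-2.3333)·(-2.3333) + (-0.3333)·(-0.3333)) / 5 = 31.3333/5 = 6.2667
  Sample standard deviations s_i = √(s[i,i]):
  s(A) = √(5.8667) = 2.4221
  s(B) = √(6.2667) = 2.5033

Step 3 — r_{ij} = s_{ij} / (s_i · s_j):
  r[A,A] = 1 (diagonal).
  r[A,B] = 1.4667 / (2.4221 · 2.5033) = 1.4667 / 6.0634 = 0.2419
  r[B,B] = 1 (diagonal).

R is symmetric with unit diagonal. Assembling:

R = [[1, 0.2419],
 [0.2419, 1]]


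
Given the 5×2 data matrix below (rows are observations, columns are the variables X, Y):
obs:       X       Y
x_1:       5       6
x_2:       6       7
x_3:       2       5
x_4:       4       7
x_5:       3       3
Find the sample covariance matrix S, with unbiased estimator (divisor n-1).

Step 1 — column means:
  mean(X) = (5 + 6 + 2 + 4 + 3) / 5 = 20/5 = 4
  mean(Y) = (6 + 7 + 5 + 7 + 3) / 5 = 28/5 = 5.6

Step 2 — sample covariance S[i,j] = (1/(n-1)) · Σ_k (x_{k,i} - mean_i) · (x_{k,j} - mean_j), with n-1 = 4.
  S[X,X] = ((1)·(1) + (2)·(2) + (-2)·(-2) + (0)·(0) + (-1)·(-1)) / 4 = 10/4 = 2.5
  S[X,Y] = ((1)·(0.4) + (2)·(1.4) + (-2)·(-0.6) + (0)·(1.4) + (-1)·(-2.6)) / 4 = 7/4 = 1.75
  S[Y,Y] = ((0.4)·(0.4) + (1.4)·(1.4) + (-0.6)·(-0.6) + (1.4)·(1.4) + (-2.6)·(-2.6)) / 4 = 11.2/4 = 2.8

S is symmetric (S[j,i] = S[i,j]). Assembling:

S = [[2.5, 1.75],
 [1.75, 2.8]]


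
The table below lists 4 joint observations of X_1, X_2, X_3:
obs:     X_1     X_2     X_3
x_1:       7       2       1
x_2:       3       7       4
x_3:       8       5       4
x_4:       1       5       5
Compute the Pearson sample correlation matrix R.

Step 1 — column means:
  mean(X_1) = (7 + 3 + 8 + 1) / 4 = 19/4 = 4.75
  mean(X_2) = (2 + 7 + 5 + 5) / 4 = 19/4 = 4.75
  mean(X_3) = (1 + 4 + 4 + 5) / 4 = 14/4 = 3.5

Step 2 — sample variances and covariances s[i,j] = (1/(n-1)) · Σ_k (x_{k,i} - mean_i) · (x_{k,j} - mean_j), with n-1 = 3:
  s[X_1,X_1] = ((2.25)·(2.25) + (-1.75)·(-1.75) + (3.25)·(3.25) + (-3.75)·(-3.75)) / 3 = 32.75/3 = 10.9167
  s[X_1,X_2] = ((2.25)·(-2.75) + (-1.75)·(2.25) + (3.25)·(0.25) + (-3.75)·(0.25)) / 3 = -10.25/3 = -3.4167
  s[X_1,X_3] = ((2.25)·(-2.5) + (-1.75)·(0.5) + (3.25)·(0.5) + (-3.75)·(1.5)) / 3 = -10.5/3 = -3.5
  s[X_2,X_2] = ((-2.75)·(-2.75) + (2.25)·(2.25) + (0.25)·(0.25) + (0.25)·(0.25)) / 3 = 12.75/3 = 4.25
  s[X_2,X_3] = ((-2.75)·(-2.5) + (2.25)·(0.5) + (0.25)·(0.5) + (0.25)·(1.5)) / 3 = 8.5/3 = 2.8333
  s[X_3,X_3] = ((-2.5)·(-2.5) + (0.5)·(0.5) + (0.5)·(0.5) + (1.5)·(1.5)) / 3 = 9/3 = 3
  Sample standard deviations s_i = √(s[i,i]):
  s(X_1) = √(10.9167) = 3.304
  s(X_2) = √(4.25) = 2.0616
  s(X_3) = √(3) = 1.7321

Step 3 — r_{ij} = s_{ij} / (s_i · s_j):
  r[X_1,X_1] = 1 (diagonal).
  r[X_1,X_2] = -3.4167 / (3.304 · 2.0616) = -3.4167 / 6.8114 = -0.5016
  r[X_1,X_3] = -3.5 / (3.304 · 1.7321) = -3.5 / 5.7228 = -0.6116
  r[X_2,X_2] = 1 (diagonal).
  r[X_2,X_3] = 2.8333 / (2.0616 · 1.7321) = 2.8333 / 3.5707 = 0.7935
  r[X_3,X_3] = 1 (diagonal).

R is symmetric with unit diagonal. Assembling:

R = [[1, -0.5016, -0.6116],
 [-0.5016, 1, 0.7935],
 [-0.6116, 0.7935, 1]]


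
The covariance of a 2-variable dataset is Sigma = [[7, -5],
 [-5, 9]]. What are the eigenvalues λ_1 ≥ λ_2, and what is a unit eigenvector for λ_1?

Step 1 — characteristic polynomial of 2×2 Sigma:
  det(Sigma - λI) = λ² - trace · λ + det = 0.
  trace = 7 + 9 = 16, det = 7·9 - (-5)² = 38.
Step 2 — discriminant:
  Δ = trace² - 4·det = 256 - 152 = 104.
Step 3 — eigenvalues:
  λ = (trace ± √Δ)/2 = (16 ± 10.198)/2,
  λ_1 = 13.099,  λ_2 = 2.901.

Step 4 — unit eigenvector for λ_1: solve (Sigma - λ_1 I)v = 0. First row:
  (7 - 13.099)·v_x + (-5)·v_y = 0, i.e. (-6.099)·v_x + (-5)·v_y = 0,
  so v ∝ (b, λ_1 - a) = (-5, 6.099); multiply by -1 so the first entry is positive: u = (5, -6.099).
  ||u|| = √((5)² + (-6.099)²) = √(62.198) ≈ 7.8866,
  v_1 = u/||u|| ≈ (0.634, -0.7733) (||v_1|| = 1).

λ_1 = 13.099,  λ_2 = 2.901;  v_1 ≈ (0.634, -0.7733)


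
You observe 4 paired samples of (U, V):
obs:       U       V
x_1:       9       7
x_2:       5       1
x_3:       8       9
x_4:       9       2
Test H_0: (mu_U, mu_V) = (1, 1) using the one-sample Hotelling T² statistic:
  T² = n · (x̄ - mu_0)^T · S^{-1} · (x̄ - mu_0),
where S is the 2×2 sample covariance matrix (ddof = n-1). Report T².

Step 1 — sample mean vector:
  mean(U) = (9 + 5 + 8 + 9) / 4 = 31/4 = 7.75
  mean(V) = (7 + 1 + 9 + 2) / 4 = 19/4 = 4.75
  x̄ = (7.75, 4.75),  deviation x̄ - mu_0 = (7.75, 4.75) - (1, 1) = (6.75, 3.75).

Step 2 — sample covariance matrix, S[i,j] = (1/(n-1)) · Σ_k (x_{k,i} - mean_i) · (x_{k,j} - mean_j), divisor n-1 = 3:
  S[U,U] = ((1.25)·(1.25) + (-2.75)·(-2.75) + (0.25)·(0.25) + (1.25)·(1.25)) / 3 = 10.75/3 = 3.5833
  S[U,V] = ((1.25)·(2.25) + (-2.75)·(-3.75) + (0.25)·(4.25) + (1.25)·(-2.75)) / 3 = 10.75/3 = 3.5833
  S[V,V] = ((2.25)·(2.25) + (-3.75)·(-3.75) + (4.25)·(4.25) + (-2.75)·(-2.75)) / 3 = 44.75/3 = 14.9167
  S = [[3.5833, 3.5833],
 [3.5833, 14.9167]].

Step 3 — invert S. det(S) = 3.5833·14.9167 - (3.5833)² = 40.6111.
  S^{-1} = (1/det) · [[d, -b], [-b, a]] = [[0.3673, -0.0882],
 [-0.0882, 0.0882]].

Step 4 — quadratic form (x̄ - mu_0)^T · S^{-1} · (x̄ - mu_0):
  S^{-1} · (x̄ - mu_0) = (2.1484, -0.2647),
  (x̄ - mu_0)^T · [...] = (6.75)·(2.1484) + (3.75)·(-0.2647) = 13.5092.

Step 5 — scale by n: T² = 4 · 13.5092 = 54.0369.

T² ≈ 54.0369


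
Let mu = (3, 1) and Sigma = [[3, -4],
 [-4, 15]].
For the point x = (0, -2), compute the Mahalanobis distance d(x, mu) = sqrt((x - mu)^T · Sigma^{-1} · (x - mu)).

Step 1 — centre the observation: (x - mu) = (-3, -3).

Step 2 — invert Sigma. det(Sigma) = 3·15 - (-4)² = 29.
  Sigma^{-1} = (1/det) · [[d, -b], [-b, a]] = [[0.5172, 0.1379],
 [0.1379, 0.1034]].

Step 3 — form the quadratic (x - mu)^T · Sigma^{-1} · (x - mu):
  Sigma^{-1} · (x - mu) = (-1.9655, -0.7241).
  (x - mu)^T · [Sigma^{-1} · (x - mu)] = (-3)·(-1.9655) + (-3)·(-0.7241) = 8.069.

Step 4 — take square root: d = √(8.069) ≈ 2.8406.

d(x, mu) = √(8.069) ≈ 2.8406


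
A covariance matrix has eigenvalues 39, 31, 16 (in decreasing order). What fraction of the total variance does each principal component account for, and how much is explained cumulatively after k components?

Step 1 — total variance = trace(Sigma) = Σ λ_i = 39 + 31 + 16 = 86.

Step 2 — fraction explained by component i = λ_i / Σ λ:
  PC1: 39/86 = 0.4535
  PC2: 31/86 = 0.3605
  PC3: 16/86 = 0.186

Step 3 — cumulative fraction after k components = (λ_1 + ... + λ_k) / Σ λ:
  k = 1: 39/86 = 0.4535
  k = 2: (39 + 31)/86 = 70/86 = 0.814
  k = 3: (39 + 31 + 16)/86 = 86/86 = 1

Summary (fraction, with percent):

explained: PC1 0.4535 (45.35%), PC2 0.3605 (36.05%), PC3 0.186 (18.6%);  cumulative: 0.4535, 0.814, 1


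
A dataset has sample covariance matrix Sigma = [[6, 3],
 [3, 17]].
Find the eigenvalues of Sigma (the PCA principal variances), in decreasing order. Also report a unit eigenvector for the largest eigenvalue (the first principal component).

Step 1 — characteristic polynomial of 2×2 Sigma:
  det(Sigma - λI) = λ² - trace · λ + det = 0.
  trace = 6 + 17 = 23, det = 6·17 - (3)² = 93.
Step 2 — discriminant:
  Δ = trace² - 4·det = 529 - 372 = 157.
Step 3 — eigenvalues:
  λ = (trace ± √Δ)/2 = (23 ± 12.53)/2,
  λ_1 = 17.765,  λ_2 = 5.235.

Step 4 — unit eigenvector for λ_1: solve (Sigma - λ_1 I)v = 0. First row:
  (6 - 17.765)·v_x + (3)·v_y = 0, i.e. (-11.765)·v_x + (3)·v_y = 0,
  so v ∝ (b, λ_1 - a) = (3, 11.765) = u.
  ||u|| = √((3)² + (11.765)²) = √(147.4148) ≈ 12.1414,
  v_1 = u/||u|| ≈ (0.2471, 0.969) (||v_1|| = 1).

λ_1 = 17.765,  λ_2 = 5.235;  v_1 ≈ (0.2471, 0.969)


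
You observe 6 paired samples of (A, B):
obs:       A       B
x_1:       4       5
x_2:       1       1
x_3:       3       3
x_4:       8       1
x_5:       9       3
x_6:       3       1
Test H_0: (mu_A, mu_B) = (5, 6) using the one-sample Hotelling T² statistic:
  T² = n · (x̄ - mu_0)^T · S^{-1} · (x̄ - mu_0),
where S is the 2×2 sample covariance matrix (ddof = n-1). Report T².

Step 1 — sample mean vector:
  mean(A) = (4 + 1 + 3 + 8 + 9 + 3) / 6 = 28/6 = 4.6667
  mean(B) = (5 + 1 + 3 + 1 + 3 + 1) / 6 = 14/6 = 2.3333
  x̄ = (4.6667, 2.3333),  deviation x̄ - mu_0 = (4.6667, 2.3333) - (5, 6) = (-0.3333, -3.6667).

Step 2 — sample covariance matrix, S[i,j] = (1/(n-1)) · Σ_k (x_{k,i} - mean_i) · (x_{k,j} - mean_j), divisor n-1 = 5:
  S[A,A] = ((-0.6667)·(-0.6667) + (-3.6667)·(-3.6667) + (-1.6667)·(-1.6667) + (3.3333)·(3.3333) + (4.3333)·(4.3333) + (-1.6667)·(-1.6667)) / 5 = 49.3333/5 = 9.8667
  S[A,B] = ((-0.6667)·(2.6667) + (-3.6667)·(-1.3333) + (-1.6667)·(0.6667) + (3.3333)·(-1.3333) + (4.3333)·(0.6667) + (-1.6667)·(-1.3333)) / 5 = 2.6667/5 = 0.5333
  S[B,B] = ((2.6667)·(2.6667) + (-1.3333)·(-1.3333) + (0.6667)·(0.6667) + (-1.3333)·(-1.3333) + (0.6667)·(0.6667) + (-1.3333)·(-1.3333)) / 5 = 13.3333/5 = 2.6667
  S = [[9.8667, 0.5333],
 [0.5333, 2.6667]].

Step 3 — invert S. det(S) = 9.8667·2.6667 - (0.5333)² = 26.0267.
  S^{-1} = (1/det) · [[d, -b], [-b, a]] = [[0.1025, -0.0205],
 [-0.0205, 0.3791]].

Step 4 — quadratic form (x̄ - mu_0)^T · S^{-1} · (x̄ - mu_0):
  S^{-1} · (x̄ - mu_0) = (0.041, -1.3832),
  (x̄ - mu_0)^T · [...] = (-0.3333)·(0.041) + (-3.6667)·(-1.3832) = 5.0581.

Step 5 — scale by n: T² = 6 · 5.0581 = 30.3484.

T² ≈ 30.3484


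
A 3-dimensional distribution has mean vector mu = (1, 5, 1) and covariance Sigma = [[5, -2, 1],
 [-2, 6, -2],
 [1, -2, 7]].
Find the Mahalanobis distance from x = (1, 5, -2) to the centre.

Step 1 — centre the observation: (x - mu) = (0, 0, -3).

Step 2 — invert Sigma (cofactor / det for 3×3, or solve directly):
  Sigma^{-1} = [[0.2317, 0.0732, -0.0122],
 [0.0732, 0.2073, 0.0488],
 [-0.0122, 0.0488, 0.1585]].

Step 3 — form the quadratic (x - mu)^T · Sigma^{-1} · (x - mu):
  Sigma^{-1} · (x - mu) = (0.0366, -0.1463, -0.4756).
  (x - mu)^T · [Sigma^{-1} · (x - mu)] = (0)·(0.0366) + (0)·(-0.1463) + (-3)·(-0.4756) = 1.4268.

Step 4 — take square root: d = √(1.4268) ≈ 1.1945.

d(x, mu) = √(1.4268) ≈ 1.1945


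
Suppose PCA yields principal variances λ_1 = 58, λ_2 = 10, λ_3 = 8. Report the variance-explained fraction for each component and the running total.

Step 1 — total variance = trace(Sigma) = Σ λ_i = 58 + 10 + 8 = 76.

Step 2 — fraction explained by component i = λ_i / Σ λ:
  PC1: 58/76 = 0.7632
  PC2: 10/76 = 0.1316
  PC3: 8/76 = 0.1053

Step 3 — cumulative fraction after k components = (λ_1 + ... + λ_k) / Σ λ:
  k = 1: 58/76 = 0.7632
  k = 2: (58 + 10)/76 = 68/76 = 0.8947
  k = 3: (58 + 10 + 8)/76 = 76/76 = 1

Summary (fraction, with percent):

explained: PC1 0.7632 (76.32%), PC2 0.1316 (13.16%), PC3 0.1053 (10.53%);  cumulative: 0.7632, 0.8947, 1


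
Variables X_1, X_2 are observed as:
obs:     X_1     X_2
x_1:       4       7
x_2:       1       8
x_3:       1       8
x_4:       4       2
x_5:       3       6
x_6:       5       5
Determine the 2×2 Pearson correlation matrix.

Step 1 — column means:
  mean(X_1) = (4 + 1 + 1 + 4 + 3 + 5) / 6 = 18/6 = 3
  mean(X_2) = (7 + 8 + 8 + 2 + 6 + 5) / 6 = 36/6 = 6

Step 2 — sample variances and covariances s[i,j] = (1/(n-1)) · Σ_k (x_{k,i} - mean_i) · (x_{k,j} - mean_j), with n-1 = 5:
  s[X_1,X_1] = ((1)·(1) + (-2)·(-2) + (-2)·(-2) + (1)·(1) + (0)·(0) + (2)·(2)) / 5 = 14/5 = 2.8
  s[X_1,X_2] = ((1)·(1) + (-2)·(2) + (-2)·(2) + (1)·(-4) + (0)·(0) + (2)·(-1)) / 5 = -13/5 = -2.6
  s[X_2,X_2] = ((1)·(1) + (2)·(2) + (2)·(2) + (-4)·(-4) + (0)·(0) + (-1)·(-1)) / 5 = 26/5 = 5.2
  Sample standard deviations s_i = √(s[i,i]):
  s(X_1) = √(2.8) = 1.6733
  s(X_2) = √(5.2) = 2.2804

Step 3 — r_{ij} = s_{ij} / (s_i · s_j):
  r[X_1,X_1] = 1 (diagonal).
  r[X_1,X_2] = -2.6 / (1.6733 · 2.2804) = -2.6 / 3.8158 = -0.6814
  r[X_2,X_2] = 1 (diagonal).

R is symmetric with unit diagonal. Assembling:

R = [[1, -0.6814],
 [-0.6814, 1]]


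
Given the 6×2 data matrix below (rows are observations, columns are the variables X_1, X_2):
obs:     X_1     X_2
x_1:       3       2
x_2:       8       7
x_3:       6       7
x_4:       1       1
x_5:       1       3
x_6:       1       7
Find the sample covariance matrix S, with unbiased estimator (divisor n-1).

Step 1 — column means:
  mean(X_1) = (3 + 8 + 6 + 1 + 1 + 1) / 6 = 20/6 = 3.3333
  mean(X_2) = (2 + 7 + 7 + 1 + 3 + 7) / 6 = 27/6 = 4.5

Step 2 — sample covariance S[i,j] = (1/(n-1)) · Σ_k (x_{k,i} - mean_i) · (x_{k,j} - mean_j), with n-1 = 5.
  S[X_1,X_1] = ((-0.3333)·(-0.3333) + (4.6667)·(4.6667) + (2.6667)·(2.6667) + (-2.3333)·(-2.3333) + (-2.3333)·(-2.3333) + (-2.3333)·(-2.3333)) / 5 = 45.3333/5 = 9.0667
  S[X_1,X_2] = ((-0.3333)·(-2.5) + (4.6667)·(2.5) + (2.6667)·(2.5) + (-2.3333)·(-3.5) + (-2.3333)·(-1.5) + (-2.3333)·(2.5)) / 5 = 25/5 = 5
  S[X_2,X_2] = ((-2.5)·(-2.5) + (2.5)·(2.5) + (2.5)·(2.5) + (-3.5)·(-3.5) + (-1.5)·(-1.5) + (2.5)·(2.5)) / 5 = 39.5/5 = 7.9

S is symmetric (S[j,i] = S[i,j]). Assembling:

S = [[9.0667, 5],
 [5, 7.9]]


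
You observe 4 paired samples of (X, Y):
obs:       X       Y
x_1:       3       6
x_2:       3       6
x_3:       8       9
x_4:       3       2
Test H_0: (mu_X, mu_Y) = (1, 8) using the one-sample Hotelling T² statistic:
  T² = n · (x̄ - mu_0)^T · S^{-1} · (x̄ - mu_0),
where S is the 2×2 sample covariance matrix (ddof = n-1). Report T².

Step 1 — sample mean vector:
  mean(X) = (3 + 3 + 8 + 3) / 4 = 17/4 = 4.25
  mean(Y) = (6 + 6 + 9 + 2) / 4 = 23/4 = 5.75
  x̄ = (4.25, 5.75),  deviation x̄ - mu_0 = (4.25, 5.75) - (1, 8) = (3.25, -2.25).

Step 2 — sample covariance matrix, S[i,j] = (1/(n-1)) · Σ_k (x_{k,i} - mean_i) · (x_{k,j} - mean_j), divisor n-1 = 3:
  S[X,X] = ((-1.25)·(-1.25) + (-1.25)·(-1.25) + (3.75)·(3.75) + (-1.25)·(-1.25)) / 3 = 18.75/3 = 6.25
  S[X,Y] = ((-1.25)·(0.25) + (-1.25)·(0.25) + (3.75)·(3.25) + (-1.25)·(-3.75)) / 3 = 16.25/3 = 5.4167
  S[Y,Y] = ((0.25)·(0.25) + (0.25)·(0.25) + (3.25)·(3.25) + (-3.75)·(-3.75)) / 3 = 24.75/3 = 8.25
  S = [[6.25, 5.4167],
 [5.4167, 8.25]].

Step 3 — invert S. det(S) = 6.25·8.25 - (5.4167)² = 22.2222.
  S^{-1} = (1/det) · [[d, -b], [-b, a]] = [[0.3712, -0.2437],
 [-0.2437, 0.2812]].

Step 4 — quadratic form (x̄ - mu_0)^T · S^{-1} · (x̄ - mu_0):
  S^{-1} · (x̄ - mu_0) = (1.755, -1.425),
  (x̄ - mu_0)^T · [...] = (3.25)·(1.755) + (-2.25)·(-1.425) = 8.91.

Step 5 — scale by n: T² = 4 · 8.91 = 35.64.

T² ≈ 35.64


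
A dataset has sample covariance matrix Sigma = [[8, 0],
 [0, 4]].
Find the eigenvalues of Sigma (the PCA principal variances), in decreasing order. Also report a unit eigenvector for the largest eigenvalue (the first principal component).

Step 1 — characteristic polynomial of 2×2 Sigma:
  det(Sigma - λI) = λ² - trace · λ + det = 0.
  trace = 8 + 4 = 12, det = 8·4 - (0)² = 32.
Step 2 — discriminant:
  Δ = trace² - 4·det = 144 - 128 = 16.
Step 3 — eigenvalues:
  λ = (trace ± √Δ)/2 = (12 ± 4)/2,
  λ_1 = 8,  λ_2 = 4.

Step 4 — unit eigenvector for λ_1: Sigma is diagonal, so its eigenvectors are the coordinate axes. λ_1 = 8 is the diagonal entry on the first coordinate axis, hence
  v_1 = (1, 0) (||v_1|| = 1).

λ_1 = 8,  λ_2 = 4;  v_1 ≈ (1, 0)


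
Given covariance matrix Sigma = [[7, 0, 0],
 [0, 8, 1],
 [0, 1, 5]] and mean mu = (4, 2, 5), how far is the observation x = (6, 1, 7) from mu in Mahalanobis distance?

Step 1 — centre the observation: (x - mu) = (2, -1, 2).

Step 2 — invert Sigma (cofactor / det for 3×3, or solve directly):
  Sigma^{-1} = [[0.1429, 0, 0],
 [0, 0.1282, -0.0256],
 [0, -0.0256, 0.2051]].

Step 3 — form the quadratic (x - mu)^T · Sigma^{-1} · (x - mu):
  Sigma^{-1} · (x - mu) = (0.2857, -0.1795, 0.4359).
  (x - mu)^T · [Sigma^{-1} · (x - mu)] = (2)·(0.2857) + (-1)·(-0.1795) + (2)·(0.4359) = 1.6227.

Step 4 — take square root: d = √(1.6227) ≈ 1.2739.

d(x, mu) = √(1.6227) ≈ 1.2739


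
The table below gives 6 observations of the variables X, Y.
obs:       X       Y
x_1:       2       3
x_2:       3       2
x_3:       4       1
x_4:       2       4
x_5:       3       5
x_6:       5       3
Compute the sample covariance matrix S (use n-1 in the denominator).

Step 1 — column means:
  mean(X) = (2 + 3 + 4 + 2 + 3 + 5) / 6 = 19/6 = 3.1667
  mean(Y) = (3 + 2 + 1 + 4 + 5 + 3) / 6 = 18/6 = 3

Step 2 — sample covariance S[i,j] = (1/(n-1)) · Σ_k (x_{k,i} - mean_i) · (x_{k,j} - mean_j), with n-1 = 5.
  S[X,X] = ((-1.1667)·(-1.1667) + (-0.1667)·(-0.1667) + (0.8333)·(0.8333) + (-1.1667)·(-1.1667) + (-0.1667)·(-0.1667) + (1.8333)·(1.8333)) / 5 = 6.8333/5 = 1.3667
  S[X,Y] = ((-1.1667)·(0) + (-0.1667)·(-1) + (0.8333)·(-2) + (-1.1667)·(1) + (-0.1667)·(2) + (1.8333)·(0)) / 5 = -3/5 = -0.6
  S[Y,Y] = ((0)·(0) + (-1)·(-1) + (-2)·(-2) + (1)·(1) + (2)·(2) + (0)·(0)) / 5 = 10/5 = 2

S is symmetric (S[j,i] = S[i,j]). Assembling:

S = [[1.3667, -0.6],
 [-0.6, 2]]
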